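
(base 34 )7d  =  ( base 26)9h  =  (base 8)373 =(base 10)251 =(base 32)7R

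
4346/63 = 68 + 62/63=68.98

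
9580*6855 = 65670900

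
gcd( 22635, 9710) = 5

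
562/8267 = 562/8267 = 0.07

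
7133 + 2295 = 9428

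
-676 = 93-769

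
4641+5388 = 10029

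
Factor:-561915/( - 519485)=112383/103897 = 3^2 * 107^( - 1)*971^( - 1)*12487^1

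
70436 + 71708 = 142144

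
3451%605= 426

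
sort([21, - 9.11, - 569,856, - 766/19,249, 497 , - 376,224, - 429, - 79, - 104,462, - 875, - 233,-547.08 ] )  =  [-875, - 569, - 547.08, - 429, - 376, -233,-104 ,-79, - 766/19, - 9.11,21 , 224,249,462,497, 856 ] 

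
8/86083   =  8/86083 = 0.00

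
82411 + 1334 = 83745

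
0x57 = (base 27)36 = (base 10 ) 87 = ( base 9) 106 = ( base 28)33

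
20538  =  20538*1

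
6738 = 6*1123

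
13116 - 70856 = -57740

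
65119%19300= 7219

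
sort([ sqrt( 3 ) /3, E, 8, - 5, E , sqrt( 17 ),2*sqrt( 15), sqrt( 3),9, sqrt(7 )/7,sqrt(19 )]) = [ - 5,  sqrt (7)/7,sqrt(  3)/3, sqrt( 3), E, E, sqrt( 17), sqrt( 19 ),2*sqrt( 15),8, 9]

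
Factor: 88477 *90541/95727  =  3^ ( - 1 )*11^1*17^ ( - 1 )*103^1*859^1*1877^(-1 ) * 8231^1 = 8010796057/95727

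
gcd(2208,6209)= 1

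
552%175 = 27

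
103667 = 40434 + 63233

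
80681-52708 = 27973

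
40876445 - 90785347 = -49908902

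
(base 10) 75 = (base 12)63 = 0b1001011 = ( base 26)2N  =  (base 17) 47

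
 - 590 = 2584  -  3174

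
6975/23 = 6975/23 = 303.26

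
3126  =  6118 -2992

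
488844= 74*6606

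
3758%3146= 612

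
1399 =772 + 627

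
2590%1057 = 476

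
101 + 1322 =1423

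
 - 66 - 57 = -123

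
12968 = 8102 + 4866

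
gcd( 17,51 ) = 17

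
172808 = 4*43202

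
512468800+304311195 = 816779995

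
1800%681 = 438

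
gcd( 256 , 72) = 8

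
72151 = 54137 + 18014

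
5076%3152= 1924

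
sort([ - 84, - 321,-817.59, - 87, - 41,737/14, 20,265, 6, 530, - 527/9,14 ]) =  [ - 817.59, - 321, - 87, - 84 , - 527/9, - 41, 6, 14 , 20,737/14,265, 530] 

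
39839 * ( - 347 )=-13824133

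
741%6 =3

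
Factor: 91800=2^3 * 3^3*5^2*17^1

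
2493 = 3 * 831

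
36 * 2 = 72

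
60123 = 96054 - 35931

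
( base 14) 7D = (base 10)111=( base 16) 6f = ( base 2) 1101111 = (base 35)36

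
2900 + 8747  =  11647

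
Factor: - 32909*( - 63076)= 2^2*13^1*1213^1*32909^1 = 2075768084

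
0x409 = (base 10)1033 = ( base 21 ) 274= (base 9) 1367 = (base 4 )100021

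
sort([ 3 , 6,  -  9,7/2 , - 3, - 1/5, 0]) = [ - 9, - 3, - 1/5, 0,3, 7/2,6] 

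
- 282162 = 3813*( - 74)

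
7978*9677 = 77203106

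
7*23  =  161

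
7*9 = 63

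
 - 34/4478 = - 17/2239 = - 0.01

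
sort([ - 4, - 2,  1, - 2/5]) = [ - 4,-2, - 2/5, 1] 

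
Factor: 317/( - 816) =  - 2^ ( - 4)*3^(-1)*17^( - 1)*317^1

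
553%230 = 93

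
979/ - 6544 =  - 1 + 5565/6544 = - 0.15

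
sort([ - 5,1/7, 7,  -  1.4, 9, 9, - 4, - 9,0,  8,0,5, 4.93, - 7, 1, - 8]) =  [ - 9, - 8,  -  7,- 5, - 4, - 1.4,  0, 0,1/7, 1,4.93, 5, 7, 8 , 9, 9] 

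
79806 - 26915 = 52891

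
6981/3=2327= 2327.00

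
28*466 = 13048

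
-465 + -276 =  -741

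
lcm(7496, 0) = 0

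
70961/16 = 70961/16= 4435.06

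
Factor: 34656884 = 2^2*31^1 * 269^1 * 1039^1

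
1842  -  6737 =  - 4895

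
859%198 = 67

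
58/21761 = 58/21761 = 0.00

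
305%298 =7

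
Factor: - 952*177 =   -  2^3*3^1 * 7^1*17^1*59^1 = - 168504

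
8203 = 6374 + 1829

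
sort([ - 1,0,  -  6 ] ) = [ - 6, - 1, 0] 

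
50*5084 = 254200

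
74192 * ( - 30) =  - 2225760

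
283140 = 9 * 31460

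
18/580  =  9/290= 0.03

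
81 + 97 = 178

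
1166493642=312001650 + 854491992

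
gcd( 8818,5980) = 2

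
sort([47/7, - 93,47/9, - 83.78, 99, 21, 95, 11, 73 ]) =[ - 93,-83.78, 47/9, 47/7, 11, 21,73,95,99 ] 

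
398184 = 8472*47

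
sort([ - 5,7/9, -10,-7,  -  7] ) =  [-10, - 7 ,-7, - 5, 7/9]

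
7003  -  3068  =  3935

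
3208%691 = 444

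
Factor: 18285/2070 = 2^( - 1)*3^( - 1 )*53^1 = 53/6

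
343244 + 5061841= 5405085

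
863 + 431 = 1294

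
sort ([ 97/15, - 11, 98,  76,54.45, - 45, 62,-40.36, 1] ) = [ -45,-40.36, - 11, 1,97/15, 54.45,62,76,98 ]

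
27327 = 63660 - 36333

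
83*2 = 166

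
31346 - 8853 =22493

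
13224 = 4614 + 8610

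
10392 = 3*3464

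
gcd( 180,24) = 12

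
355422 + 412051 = 767473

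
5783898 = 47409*122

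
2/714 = 1/357 = 0.00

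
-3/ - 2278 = 3/2278 = 0.00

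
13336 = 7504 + 5832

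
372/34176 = 31/2848 = 0.01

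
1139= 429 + 710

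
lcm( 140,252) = 1260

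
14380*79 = 1136020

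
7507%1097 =925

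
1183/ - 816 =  - 1183/816 = - 1.45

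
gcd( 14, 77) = 7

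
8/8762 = 4/4381 = 0.00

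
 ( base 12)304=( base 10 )436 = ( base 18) 164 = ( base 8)664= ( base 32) DK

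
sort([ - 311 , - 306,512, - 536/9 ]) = [ - 311, - 306 , - 536/9, 512 ]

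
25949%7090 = 4679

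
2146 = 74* 29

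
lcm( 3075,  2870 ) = 43050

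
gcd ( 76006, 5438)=2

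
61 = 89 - 28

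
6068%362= 276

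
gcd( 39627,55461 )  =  21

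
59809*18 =1076562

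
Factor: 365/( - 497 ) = -5^1 * 7^(  -  1) *71^ ( - 1 )  *73^1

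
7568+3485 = 11053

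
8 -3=5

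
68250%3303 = 2190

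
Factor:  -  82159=-7^1*11^2*97^1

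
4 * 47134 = 188536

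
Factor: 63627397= 63627397^1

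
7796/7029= 7796/7029 = 1.11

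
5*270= 1350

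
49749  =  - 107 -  - 49856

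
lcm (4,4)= 4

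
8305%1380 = 25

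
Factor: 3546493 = 31^1*233^1*491^1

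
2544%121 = 3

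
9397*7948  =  74687356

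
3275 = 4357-1082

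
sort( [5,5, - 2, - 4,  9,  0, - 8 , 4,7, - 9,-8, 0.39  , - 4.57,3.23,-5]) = [ - 9, - 8, - 8, - 5, - 4.57, - 4,  -  2,0,0.39,3.23,4,5,5, 7,9]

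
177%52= 21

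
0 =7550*0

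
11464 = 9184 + 2280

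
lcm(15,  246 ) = 1230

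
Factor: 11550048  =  2^5*3^1*23^1*5231^1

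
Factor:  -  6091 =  - 6091^1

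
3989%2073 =1916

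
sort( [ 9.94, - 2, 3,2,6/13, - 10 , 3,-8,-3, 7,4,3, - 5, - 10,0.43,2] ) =[-10,-10, -8 , -5 ,-3, - 2,0.43, 6/13, 2, 2,3 , 3, 3,4, 7 , 9.94 ] 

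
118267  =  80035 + 38232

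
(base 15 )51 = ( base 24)34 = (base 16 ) 4C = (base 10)76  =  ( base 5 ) 301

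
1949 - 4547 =  -  2598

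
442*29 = 12818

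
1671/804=2+21/268 = 2.08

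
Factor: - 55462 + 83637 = 28175 = 5^2*7^2  *  23^1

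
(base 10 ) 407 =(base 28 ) ef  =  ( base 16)197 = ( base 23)HG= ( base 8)627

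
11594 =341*34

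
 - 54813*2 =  - 109626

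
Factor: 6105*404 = 2^2*3^1*5^1*11^1*37^1*101^1= 2466420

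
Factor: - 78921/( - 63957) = 3^2*37^1*79^1*21319^( - 1 ) =26307/21319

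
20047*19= 380893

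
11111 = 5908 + 5203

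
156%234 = 156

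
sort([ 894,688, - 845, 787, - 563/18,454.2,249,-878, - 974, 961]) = [ - 974, -878 ,-845, - 563/18,249,  454.2,688,787,894, 961 ] 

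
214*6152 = 1316528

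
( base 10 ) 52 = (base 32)1k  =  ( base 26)20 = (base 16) 34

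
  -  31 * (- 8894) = 275714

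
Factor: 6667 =59^1*113^1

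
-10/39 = - 1 + 29/39 = - 0.26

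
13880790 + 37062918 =50943708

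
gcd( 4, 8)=4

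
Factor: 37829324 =2^2*13^1*727487^1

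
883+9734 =10617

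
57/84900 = 19/28300 = 0.00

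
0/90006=0 = 0.00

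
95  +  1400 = 1495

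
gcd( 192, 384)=192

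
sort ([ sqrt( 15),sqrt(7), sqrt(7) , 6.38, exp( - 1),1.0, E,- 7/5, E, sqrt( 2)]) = [ - 7/5, exp(  -  1 ),1.0,sqrt( 2),sqrt(7 ), sqrt( 7), E,E,sqrt(15 ),  6.38]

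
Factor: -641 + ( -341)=-2^1*491^1 = - 982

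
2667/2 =1333 + 1/2  =  1333.50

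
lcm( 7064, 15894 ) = 63576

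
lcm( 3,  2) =6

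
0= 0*5942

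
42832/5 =8566 +2/5 = 8566.40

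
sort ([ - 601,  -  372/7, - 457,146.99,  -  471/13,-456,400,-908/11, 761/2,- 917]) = [  -  917, - 601, - 457, - 456, - 908/11,-372/7, - 471/13, 146.99, 761/2, 400]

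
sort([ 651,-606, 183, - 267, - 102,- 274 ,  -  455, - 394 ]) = [ - 606, - 455, - 394, - 274,- 267, -102,183,651]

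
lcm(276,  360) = 8280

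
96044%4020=3584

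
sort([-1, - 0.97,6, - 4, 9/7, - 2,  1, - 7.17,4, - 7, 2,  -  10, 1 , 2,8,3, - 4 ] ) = [ - 10 , - 7.17, - 7, - 4, - 4,-2, - 1, - 0.97, 1,1,9/7, 2,2,3, 4 , 6, 8 ]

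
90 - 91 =-1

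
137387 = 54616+82771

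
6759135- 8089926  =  -1330791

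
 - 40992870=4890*( - 8383) 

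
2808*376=1055808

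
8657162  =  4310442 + 4346720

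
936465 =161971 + 774494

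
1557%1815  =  1557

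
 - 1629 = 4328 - 5957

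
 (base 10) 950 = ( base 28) 15Q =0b1110110110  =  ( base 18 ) 2GE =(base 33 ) sq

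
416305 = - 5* (  -  83261) 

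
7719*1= 7719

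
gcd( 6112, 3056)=3056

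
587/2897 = 587/2897  =  0.20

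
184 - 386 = - 202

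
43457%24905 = 18552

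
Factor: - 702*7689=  - 2^1*3^4*11^1*13^1*233^1  =  - 5397678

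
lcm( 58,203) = 406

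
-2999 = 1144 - 4143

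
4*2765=11060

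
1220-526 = 694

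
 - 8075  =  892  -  8967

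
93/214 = 93/214 = 0.43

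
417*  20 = 8340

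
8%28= 8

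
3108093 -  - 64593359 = 67701452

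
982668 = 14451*68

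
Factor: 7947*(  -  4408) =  - 35030376 = -  2^3*3^2*19^1*29^1*883^1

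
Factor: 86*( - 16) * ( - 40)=2^8*5^1*43^1 = 55040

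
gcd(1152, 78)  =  6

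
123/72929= 123/72929 = 0.00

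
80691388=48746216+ 31945172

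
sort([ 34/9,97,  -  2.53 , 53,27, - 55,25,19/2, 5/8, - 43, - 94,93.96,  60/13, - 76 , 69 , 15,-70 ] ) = [ - 94, - 76 ,-70,  -  55, - 43,-2.53,5/8, 34/9,60/13, 19/2,15,  25,27,  53,  69,93.96,  97 ]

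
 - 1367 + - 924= - 2291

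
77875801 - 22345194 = 55530607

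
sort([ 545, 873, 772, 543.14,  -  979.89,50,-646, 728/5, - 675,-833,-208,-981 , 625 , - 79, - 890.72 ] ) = [ - 981, - 979.89, - 890.72,-833,-675, - 646, - 208,-79, 50, 728/5 , 543.14, 545, 625, 772,  873] 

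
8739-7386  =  1353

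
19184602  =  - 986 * ( - 19457) 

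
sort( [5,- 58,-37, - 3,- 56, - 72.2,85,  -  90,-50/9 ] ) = [ - 90, - 72.2, - 58, - 56, - 37, -50/9, -3,5, 85 ] 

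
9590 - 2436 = 7154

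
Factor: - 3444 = - 2^2 * 3^1*7^1 * 41^1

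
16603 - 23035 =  - 6432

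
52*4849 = 252148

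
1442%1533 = 1442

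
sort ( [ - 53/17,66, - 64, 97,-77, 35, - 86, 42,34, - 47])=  [ - 86, - 77, - 64, - 47,  -  53/17, 34, 35, 42, 66,97] 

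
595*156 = 92820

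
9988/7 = 9988/7 = 1426.86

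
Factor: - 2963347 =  - 2963347^1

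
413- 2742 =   -  2329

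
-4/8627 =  - 4/8627 = -  0.00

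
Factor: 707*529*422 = 2^1*7^1*23^2*101^1* 211^1 = 157829266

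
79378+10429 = 89807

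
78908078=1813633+77094445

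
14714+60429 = 75143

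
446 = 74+372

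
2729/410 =2729/410 = 6.66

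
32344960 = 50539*640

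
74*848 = 62752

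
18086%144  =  86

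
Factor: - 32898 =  - 2^1*3^1*5483^1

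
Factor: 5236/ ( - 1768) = -2^( - 1)*7^1*11^1 * 13^( - 1) = - 77/26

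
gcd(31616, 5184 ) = 64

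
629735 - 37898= 591837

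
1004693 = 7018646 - 6013953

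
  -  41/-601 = 41/601 = 0.07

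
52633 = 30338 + 22295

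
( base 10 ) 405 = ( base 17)16e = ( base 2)110010101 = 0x195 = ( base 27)F0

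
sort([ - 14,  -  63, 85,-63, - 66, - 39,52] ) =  [-66, - 63 , - 63, - 39, - 14,52, 85]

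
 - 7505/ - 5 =1501/1 = 1501.00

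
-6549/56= - 117 + 3/56=-  116.95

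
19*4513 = 85747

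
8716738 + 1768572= 10485310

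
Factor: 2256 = 2^4 *3^1*  47^1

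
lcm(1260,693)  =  13860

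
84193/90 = 935 + 43/90 = 935.48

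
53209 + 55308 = 108517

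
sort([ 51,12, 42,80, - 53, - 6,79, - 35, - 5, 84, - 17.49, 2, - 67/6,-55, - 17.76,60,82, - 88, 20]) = [  -  88, - 55, - 53,-35, - 17.76,- 17.49,-67/6,  -  6, - 5, 2,12,20,  42, 51,60,79,80,82,  84]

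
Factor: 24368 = 2^4*1523^1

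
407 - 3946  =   -3539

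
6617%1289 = 172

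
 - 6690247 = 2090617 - 8780864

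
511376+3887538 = 4398914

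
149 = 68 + 81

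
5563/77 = 5563/77 = 72.25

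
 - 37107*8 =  -296856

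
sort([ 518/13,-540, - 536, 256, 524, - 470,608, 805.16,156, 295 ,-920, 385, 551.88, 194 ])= [ - 920,-540,-536, - 470, 518/13,  156, 194,  256,295,385, 524, 551.88,608,805.16 ]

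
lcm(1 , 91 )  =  91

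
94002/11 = 94002/11 = 8545.64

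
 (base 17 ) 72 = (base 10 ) 121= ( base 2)1111001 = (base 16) 79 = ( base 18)6d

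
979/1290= 979/1290=0.76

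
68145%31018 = 6109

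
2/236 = 1/118 = 0.01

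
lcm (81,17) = 1377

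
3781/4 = 945 + 1/4 = 945.25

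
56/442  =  28/221=0.13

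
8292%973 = 508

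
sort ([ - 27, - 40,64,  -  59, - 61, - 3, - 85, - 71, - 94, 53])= [-94,-85, - 71, - 61, - 59, - 40, - 27, - 3,53,64]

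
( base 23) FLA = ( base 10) 8428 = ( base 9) 12504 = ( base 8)20354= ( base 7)33400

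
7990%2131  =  1597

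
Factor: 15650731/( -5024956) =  - 2^( -2 )*67^1*191^1*811^(  -  1 )*1223^1*1549^(  -  1 )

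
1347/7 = 1347/7  =  192.43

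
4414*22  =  97108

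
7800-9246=-1446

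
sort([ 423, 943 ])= [423, 943]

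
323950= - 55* ( - 5890 ) 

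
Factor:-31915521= - 3^2*11^1*179^1*1801^1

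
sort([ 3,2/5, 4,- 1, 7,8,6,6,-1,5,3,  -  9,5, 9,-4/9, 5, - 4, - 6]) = [-9, - 6, - 4, - 1, -1, - 4/9,2/5,  3, 3,4,  5,5, 5,  6,6,7, 8,9 ] 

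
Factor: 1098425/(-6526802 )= - 2^ ( - 1 )*5^2*23^( - 2 )*31^( - 1 )*53^1 * 199^ ( - 1) * 829^1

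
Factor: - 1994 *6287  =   - 2^1*997^1*6287^1= - 12536278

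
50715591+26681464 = 77397055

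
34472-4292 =30180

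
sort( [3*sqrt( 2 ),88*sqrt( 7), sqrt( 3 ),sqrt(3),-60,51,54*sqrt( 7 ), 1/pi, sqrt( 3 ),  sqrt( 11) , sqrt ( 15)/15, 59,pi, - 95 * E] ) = [ - 95*E, - 60,  sqrt(15 ) /15, 1/pi, sqrt (3),sqrt ( 3 ),sqrt( 3 ),pi,sqrt( 11), 3*sqrt( 2) , 51,59,54*sqrt( 7), 88*sqrt( 7) ]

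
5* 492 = 2460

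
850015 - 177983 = 672032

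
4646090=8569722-3923632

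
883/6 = 147  +  1/6 = 147.17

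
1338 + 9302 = 10640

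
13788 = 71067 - 57279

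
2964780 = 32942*90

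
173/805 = 173/805 = 0.21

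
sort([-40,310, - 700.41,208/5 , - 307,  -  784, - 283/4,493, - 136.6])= [ - 784, - 700.41 , - 307, - 136.6, - 283/4,-40 , 208/5 , 310, 493 ] 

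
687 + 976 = 1663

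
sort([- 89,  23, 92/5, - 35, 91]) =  [ - 89,-35 , 92/5,23, 91]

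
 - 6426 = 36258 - 42684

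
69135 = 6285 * 11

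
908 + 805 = 1713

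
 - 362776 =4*( - 90694 ) 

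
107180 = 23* 4660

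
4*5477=21908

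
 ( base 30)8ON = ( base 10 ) 7943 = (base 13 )3800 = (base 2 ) 1111100000111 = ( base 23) f08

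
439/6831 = 439/6831 = 0.06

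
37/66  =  37/66 = 0.56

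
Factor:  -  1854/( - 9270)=1/5  =  5^( - 1)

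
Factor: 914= 2^1* 457^1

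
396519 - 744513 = - 347994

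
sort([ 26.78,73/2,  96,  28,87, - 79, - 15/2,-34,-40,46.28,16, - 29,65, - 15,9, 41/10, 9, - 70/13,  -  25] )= [ - 79,-40,-34 , - 29,-25, - 15, - 15/2, - 70/13,41/10, 9,9 , 16 , 26.78,28,73/2,46.28, 65,  87,  96 ]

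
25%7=4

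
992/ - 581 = -992/581 = -1.71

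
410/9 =45+5/9  =  45.56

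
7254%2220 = 594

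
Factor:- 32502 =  -2^1*3^1*5417^1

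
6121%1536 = 1513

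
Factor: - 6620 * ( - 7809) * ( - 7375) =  - 381254902500 =- 2^2 * 3^1*5^4 *19^1*59^1*137^1*331^1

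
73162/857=85 + 317/857 = 85.37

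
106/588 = 53/294 = 0.18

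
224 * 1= 224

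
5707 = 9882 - 4175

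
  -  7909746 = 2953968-10863714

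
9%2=1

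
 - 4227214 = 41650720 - 45877934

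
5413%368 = 261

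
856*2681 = 2294936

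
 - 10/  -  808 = 5/404=0.01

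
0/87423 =0 =0.00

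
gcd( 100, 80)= 20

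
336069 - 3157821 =  -  2821752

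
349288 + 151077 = 500365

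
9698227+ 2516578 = 12214805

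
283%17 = 11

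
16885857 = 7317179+9568678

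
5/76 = 5/76  =  0.07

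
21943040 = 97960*224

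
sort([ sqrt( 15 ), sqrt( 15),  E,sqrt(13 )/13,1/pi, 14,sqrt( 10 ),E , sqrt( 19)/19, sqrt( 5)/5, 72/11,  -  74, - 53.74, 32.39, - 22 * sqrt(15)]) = [- 22*sqrt( 15), - 74, - 53.74,  sqrt(19 )/19, sqrt(13 )/13, 1/pi,sqrt( 5 )/5, E, E,sqrt( 10), sqrt(15 ),sqrt( 15), 72/11, 14, 32.39 ] 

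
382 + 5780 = 6162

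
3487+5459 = 8946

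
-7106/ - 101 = 7106/101 = 70.36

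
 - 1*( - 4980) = 4980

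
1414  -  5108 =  - 3694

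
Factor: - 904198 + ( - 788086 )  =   - 2^2*11^1 * 38461^1= - 1692284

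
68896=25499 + 43397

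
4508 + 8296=12804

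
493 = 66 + 427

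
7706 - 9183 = -1477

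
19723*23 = 453629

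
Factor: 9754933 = 29^1 * 263^1*1279^1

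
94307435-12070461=82236974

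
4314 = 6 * 719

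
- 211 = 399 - 610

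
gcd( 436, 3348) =4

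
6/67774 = 3/33887 = 0.00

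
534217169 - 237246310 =296970859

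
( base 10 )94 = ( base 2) 1011110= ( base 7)163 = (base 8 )136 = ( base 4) 1132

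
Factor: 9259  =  47^1*197^1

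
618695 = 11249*55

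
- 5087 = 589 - 5676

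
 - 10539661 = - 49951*211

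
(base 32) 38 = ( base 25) 44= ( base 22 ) 4G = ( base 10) 104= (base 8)150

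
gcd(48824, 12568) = 8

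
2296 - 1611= 685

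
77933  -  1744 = 76189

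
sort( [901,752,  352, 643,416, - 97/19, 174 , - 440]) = [- 440, - 97/19, 174,  352, 416, 643 , 752, 901 ]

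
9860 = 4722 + 5138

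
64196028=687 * 93444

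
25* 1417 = 35425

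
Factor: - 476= - 2^2*7^1*17^1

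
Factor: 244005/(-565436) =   -  2^( - 2 )*3^1*5^1*16267^1*141359^( - 1) 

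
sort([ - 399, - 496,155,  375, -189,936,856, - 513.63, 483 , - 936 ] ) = [ - 936, - 513.63, - 496, - 399,- 189, 155,375,483,856,936 ]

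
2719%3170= 2719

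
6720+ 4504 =11224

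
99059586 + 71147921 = 170207507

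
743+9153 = 9896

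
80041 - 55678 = 24363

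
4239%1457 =1325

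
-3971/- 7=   567 + 2/7 = 567.29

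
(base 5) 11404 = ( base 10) 854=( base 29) 10D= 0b1101010110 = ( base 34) P4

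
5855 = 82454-76599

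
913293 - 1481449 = - 568156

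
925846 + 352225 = 1278071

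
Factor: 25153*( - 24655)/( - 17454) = 620147215/17454 = 2^( - 1)*3^( - 1) * 5^1 * 2909^( - 1 )*4931^1*25153^1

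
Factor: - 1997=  - 1997^1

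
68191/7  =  68191/7 = 9741.57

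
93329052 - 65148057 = 28180995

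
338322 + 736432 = 1074754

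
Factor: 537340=2^2*5^1 * 67^1*401^1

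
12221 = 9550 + 2671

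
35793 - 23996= 11797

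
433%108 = 1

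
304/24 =12 + 2/3  =  12.67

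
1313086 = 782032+531054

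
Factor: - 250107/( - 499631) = 429/857=3^1*11^1  *13^1*857^(-1)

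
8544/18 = 1424/3 = 474.67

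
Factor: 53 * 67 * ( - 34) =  - 2^1 * 17^1* 53^1*67^1 = - 120734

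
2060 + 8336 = 10396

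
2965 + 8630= 11595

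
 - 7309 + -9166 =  - 16475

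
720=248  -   - 472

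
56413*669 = 37740297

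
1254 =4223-2969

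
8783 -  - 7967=16750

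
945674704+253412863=1199087567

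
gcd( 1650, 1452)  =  66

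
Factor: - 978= - 2^1 * 3^1*163^1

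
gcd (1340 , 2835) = 5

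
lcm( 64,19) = 1216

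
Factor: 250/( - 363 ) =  - 2^1*3^(-1 )*5^3 *11^( -2)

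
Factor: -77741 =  - 17^2*269^1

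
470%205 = 60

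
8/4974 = 4/2487=0.00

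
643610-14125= 629485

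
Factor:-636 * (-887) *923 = 2^2 * 3^1 * 13^1 * 53^1*71^1 * 887^1 = 520693836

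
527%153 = 68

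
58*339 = 19662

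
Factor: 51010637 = 139^1*366983^1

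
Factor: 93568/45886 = 2^6 * 17^1*43^1*22943^( -1) = 46784/22943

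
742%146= 12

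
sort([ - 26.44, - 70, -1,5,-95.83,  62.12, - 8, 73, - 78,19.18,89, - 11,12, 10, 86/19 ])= [-95.83, - 78,-70, - 26.44, - 11, - 8 , - 1, 86/19, 5,10,12,19.18,62.12 , 73,  89] 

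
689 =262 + 427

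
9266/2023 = 9266/2023  =  4.58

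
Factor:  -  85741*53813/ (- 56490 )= 2^( - 1 )*3^ (-1 )*5^( - 1 )*7^( - 1)*179^1 * 269^( - 1)*479^1*53813^1 = 4613980433/56490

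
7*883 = 6181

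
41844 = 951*44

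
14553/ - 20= -728 + 7/20 = - 727.65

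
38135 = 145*263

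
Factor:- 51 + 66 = 15 = 3^1*5^1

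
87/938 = 87/938 = 0.09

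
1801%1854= 1801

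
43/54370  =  43/54370 = 0.00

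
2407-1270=1137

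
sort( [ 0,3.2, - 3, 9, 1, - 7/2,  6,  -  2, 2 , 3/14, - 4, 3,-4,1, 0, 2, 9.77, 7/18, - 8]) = [ - 8 , - 4, - 4, - 7/2, - 3, - 2,  0,0, 3/14,7/18 , 1, 1 , 2, 2,3, 3.2 , 6, 9,9.77]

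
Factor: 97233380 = 2^2*5^1*257^1*  18917^1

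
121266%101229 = 20037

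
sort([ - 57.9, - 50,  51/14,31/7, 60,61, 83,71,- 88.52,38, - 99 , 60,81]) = [ - 99,-88.52 ,  -  57.9, - 50, 51/14 , 31/7,38,60, 60,61, 71, 81, 83] 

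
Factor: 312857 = 312857^1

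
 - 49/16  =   - 49/16 = -3.06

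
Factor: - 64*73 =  - 2^6*73^1 = - 4672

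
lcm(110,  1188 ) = 5940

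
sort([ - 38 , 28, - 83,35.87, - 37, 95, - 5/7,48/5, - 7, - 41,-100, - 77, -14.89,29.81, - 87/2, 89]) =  [ - 100, - 83, - 77, - 87/2, - 41,  -  38, - 37, - 14.89, - 7,-5/7,48/5,  28, 29.81, 35.87, 89, 95 ] 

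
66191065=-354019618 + 420210683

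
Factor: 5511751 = 7^1*79^1*9967^1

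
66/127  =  66/127 = 0.52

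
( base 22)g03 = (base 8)17103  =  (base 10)7747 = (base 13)36ac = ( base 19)128E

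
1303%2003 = 1303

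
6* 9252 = 55512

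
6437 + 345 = 6782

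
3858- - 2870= 6728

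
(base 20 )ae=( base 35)64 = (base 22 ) 9g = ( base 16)D6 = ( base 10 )214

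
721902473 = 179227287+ 542675186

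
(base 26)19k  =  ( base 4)32202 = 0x3A2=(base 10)930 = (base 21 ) 226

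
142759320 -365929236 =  - 223169916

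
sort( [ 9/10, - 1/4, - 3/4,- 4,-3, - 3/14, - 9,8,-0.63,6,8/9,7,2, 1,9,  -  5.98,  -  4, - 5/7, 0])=[ - 9, - 5.98, - 4 , - 4, -3,-3/4, - 5/7, - 0.63, - 1/4,  -  3/14,0, 8/9,9/10,1 , 2,6, 7,8,9]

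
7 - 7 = 0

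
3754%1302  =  1150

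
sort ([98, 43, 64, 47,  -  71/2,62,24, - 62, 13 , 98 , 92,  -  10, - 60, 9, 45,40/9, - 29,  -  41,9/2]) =[- 62, - 60, - 41,-71/2, - 29 ,-10, 40/9,9/2, 9,13,24,43, 45,47,62,  64,92 , 98,98]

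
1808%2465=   1808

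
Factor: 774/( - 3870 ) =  - 1/5 = - 5^(-1)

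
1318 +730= 2048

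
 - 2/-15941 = 2/15941 = 0.00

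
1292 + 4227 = 5519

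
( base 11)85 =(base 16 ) 5d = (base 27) 3C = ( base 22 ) 45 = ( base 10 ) 93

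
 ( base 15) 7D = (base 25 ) 4I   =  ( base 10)118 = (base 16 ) 76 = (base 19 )64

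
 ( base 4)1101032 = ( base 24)90E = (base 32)52e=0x144e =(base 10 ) 5198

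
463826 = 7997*58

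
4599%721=273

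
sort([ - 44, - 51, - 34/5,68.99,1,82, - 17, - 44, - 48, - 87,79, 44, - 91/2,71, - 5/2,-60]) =[ - 87, - 60, - 51, - 48 , - 91/2,-44, - 44 ,  -  17, - 34/5, - 5/2, 1,44, 68.99,71,79, 82 ]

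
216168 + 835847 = 1052015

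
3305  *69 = 228045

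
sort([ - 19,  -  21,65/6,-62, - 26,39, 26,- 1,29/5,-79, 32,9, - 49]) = [ - 79 , - 62,  -  49,-26, - 21 , -19, -1,29/5,9,65/6,26,32, 39 ]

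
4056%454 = 424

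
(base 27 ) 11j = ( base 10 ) 775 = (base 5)11100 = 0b1100000111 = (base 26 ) 13L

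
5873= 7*839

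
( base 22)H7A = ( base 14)30B6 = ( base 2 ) 10000011001000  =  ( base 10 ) 8392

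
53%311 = 53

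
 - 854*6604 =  - 5639816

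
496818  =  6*82803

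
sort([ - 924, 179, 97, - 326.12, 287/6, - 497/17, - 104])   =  [  -  924,  -  326.12, - 104, - 497/17, 287/6,97, 179]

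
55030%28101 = 26929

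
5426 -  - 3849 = 9275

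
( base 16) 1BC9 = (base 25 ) b9d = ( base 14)2841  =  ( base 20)HFD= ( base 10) 7113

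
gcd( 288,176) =16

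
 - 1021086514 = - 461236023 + -559850491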